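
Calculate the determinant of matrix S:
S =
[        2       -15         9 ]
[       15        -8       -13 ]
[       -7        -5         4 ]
det(S) = -1838

Expand along row 0 (cofactor expansion): det(S) = a*(e*i - f*h) - b*(d*i - f*g) + c*(d*h - e*g), where the 3×3 is [[a, b, c], [d, e, f], [g, h, i]].
Minor M_00 = (-8)*(4) - (-13)*(-5) = -32 - 65 = -97.
Minor M_01 = (15)*(4) - (-13)*(-7) = 60 - 91 = -31.
Minor M_02 = (15)*(-5) - (-8)*(-7) = -75 - 56 = -131.
det(S) = (2)*(-97) - (-15)*(-31) + (9)*(-131) = -194 - 465 - 1179 = -1838.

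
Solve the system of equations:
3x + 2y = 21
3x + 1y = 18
x = 5, y = 3

Use elimination (row reduction):
Equation 1: 3x + 2y = 21.
Equation 2: 3x + 1y = 18.
Multiply Eq1 by 3 and Eq2 by 3: 9x + 6y = 63;  9x + 3y = 54.
Subtract: (-3)y = -9, so y = 3.
Back-substitute into Eq1: 3x + 2*(3) = 21, so x = 5.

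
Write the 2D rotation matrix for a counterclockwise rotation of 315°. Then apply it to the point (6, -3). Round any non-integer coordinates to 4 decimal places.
R = [[√2/2, √2/2], [-√2/2, √2/2]]; R·(6, -3) = (2.1213, -6.3640)

Rotation matrix formula: R(θ) = [[cos θ, -sin θ], [sin θ, cos θ]]
For θ = 315°:
cos(315°) = √2/2
sin(315°) = -√2/2
R = [[√2/2, √2/2], [-√2/2, √2/2]]
Apply to (6, -3): [√2/2·6 + (√2/2)·-3, -√2/2·6 + √2/2·-3] = (2.1213, -6.3640)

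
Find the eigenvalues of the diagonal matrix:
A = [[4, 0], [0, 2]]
λ₁ = 4, λ₂ = 2

The characteristic polynomial of A is det(A - λI) = (4 - λ)(2 - λ) = 0.
The roots are λ = 4 and λ = 2, so the eigenvalues are the diagonal entries.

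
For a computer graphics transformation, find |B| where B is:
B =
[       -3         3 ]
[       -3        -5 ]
det(B) = 24

For a 2×2 matrix [[a, b], [c, d]], det = a*d - b*c.
det(B) = (-3)*(-5) - (3)*(-3) = 15 + 9 = 24.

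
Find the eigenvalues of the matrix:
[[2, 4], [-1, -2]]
λ = 0 and λ = 0

Characteristic equation: det(A - λI) = 0
λ² - (trace)λ + (det) = 0
λ² - (0)λ + (0) = 0
λ² - 0λ + 0 = 0
Solving: λ = 0, 0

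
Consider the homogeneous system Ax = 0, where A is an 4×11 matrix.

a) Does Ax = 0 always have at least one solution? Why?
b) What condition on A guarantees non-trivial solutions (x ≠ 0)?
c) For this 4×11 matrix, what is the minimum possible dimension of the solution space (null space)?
a) Yes, x = 0 is always a solution. b) When A has linearly dependent columns (rank < n). c) Minimum nullity = 7.

a) x = 0 satisfies A·0 = 0, so the zero vector is always a solution.
b) Non-trivial solutions exist iff the columns of A are linearly dependent, equivalently rank(A) < n (the number of columns).
c) By rank-nullity, rank(A) + nullity(A) = n = 11. Since A has only 4 rows, rank(A) ≤ 4, so nullity(A) ≥ 11 - 4 = 7.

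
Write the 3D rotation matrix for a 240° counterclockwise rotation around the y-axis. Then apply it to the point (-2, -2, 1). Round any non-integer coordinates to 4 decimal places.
R = [[-1/2, 0, -√3/2], [0, 1, 0], [√3/2, 0, -1/2]]; R·(-2, -2, 1) = (0.1340, -2.0000, -2.2321)

Rotation matrix for 240° around y-axis:
cos(240°) = -1/2, sin(240°) = -√3/2
R = [[-1/2, 0, -√3/2], [0, 1, 0], [√3/2, 0, -1/2]]
Apply to (-2, -2, 1): R·[-2, -2, 1]ᵀ = (0.1340, -2.0000, -2.2321)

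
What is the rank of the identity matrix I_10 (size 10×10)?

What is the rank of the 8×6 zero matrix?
rank(I_10) = 10, rank(0) = 0

The identity I_10 has 10 columns that are the standard basis vectors e_1, …, e_10. These are linearly independent, so all 10 columns are pivots and rank(I_10) = 10.
The 8×6 zero matrix has every entry zero, so every row is the zero row and there are no pivots; rank(0) = 0.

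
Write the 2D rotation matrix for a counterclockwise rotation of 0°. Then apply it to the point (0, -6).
R = [[1, 0], [0, 1]]; R·(0, -6) = (0, -6)

Rotation matrix formula: R(θ) = [[cos θ, -sin θ], [sin θ, cos θ]]
For θ = 0°:
cos(0°) = 1
sin(0°) = 0
R = [[1, 0], [0, 1]]
Apply to (0, -6): [1·0 + (0)·-6, 0·0 + 1·-6] = (0, -6)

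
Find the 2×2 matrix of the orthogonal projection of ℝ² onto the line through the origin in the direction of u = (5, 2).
[[25/29, 10/29], [10/29, 4/29]]

The orthogonal projection onto the line spanned by a nonzero vector u = (a, b) has matrix P = (u uᵀ) / (uᵀ u) = (1/(a² + b²)) · [[a², ab], [ab, b²]].
Here u = (5, 2), so a² + b² = 25 + 4 = 29.
P = (1/29) · [[25, 10], [10, 4]] = [[25/29, 10/29], [10/29, 4/29]].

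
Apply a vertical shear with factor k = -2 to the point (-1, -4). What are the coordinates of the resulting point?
(-1, -2)

Shear matrix for vertical shear with factor k = -2:
[[1, 0], [-2, 1]]
Result: (-1, -4) → (-1, -2)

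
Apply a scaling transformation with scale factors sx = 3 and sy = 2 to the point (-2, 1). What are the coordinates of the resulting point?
(-6, 2)

Scaling matrix:
[[3, 0], [0, 2]]
Result: (-2 × 3, 1 × 2) = (-6, 2)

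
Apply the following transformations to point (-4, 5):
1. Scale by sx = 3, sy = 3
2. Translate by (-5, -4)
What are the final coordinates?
(-17, 11)

Step 1: Scale (-4, 5) by (sx, sy) = (3, 3) → (-12, 15)
Step 2: Translate by (-5, -4) → (-17, 11)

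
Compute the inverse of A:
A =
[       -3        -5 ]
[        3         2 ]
det(A) = 9
A⁻¹ =
[      2/9       5/9 ]
[     -1/3      -1/3 ]

For a 2×2 matrix A = [[a, b], [c, d]] with det(A) ≠ 0, A⁻¹ = (1/det(A)) * [[d, -b], [-c, a]].
det(A) = (-3)*(2) - (-5)*(3) = -6 + 15 = 9.
A⁻¹ = (1/9) * [[2, 5], [-3, -3]].
Dividing each entry by 9 and reducing:
A⁻¹ =
[      2/9       5/9 ]
[     -1/3      -1/3 ]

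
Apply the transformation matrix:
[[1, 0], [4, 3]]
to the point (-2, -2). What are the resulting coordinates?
(-2, -14)

Matrix multiplication:
[[1, 0], [4, 3]] × [-2, -2]ᵀ
= [1×-2 + 0×-2, 4×-2 + 3×-2]ᵀ
= [-2.0000, -14.0000]ᵀ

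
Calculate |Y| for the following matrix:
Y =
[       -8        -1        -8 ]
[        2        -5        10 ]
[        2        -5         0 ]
det(Y) = -420

Expand along row 0 (cofactor expansion): det(Y) = a*(e*i - f*h) - b*(d*i - f*g) + c*(d*h - e*g), where the 3×3 is [[a, b, c], [d, e, f], [g, h, i]].
Minor M_00 = (-5)*(0) - (10)*(-5) = 0 + 50 = 50.
Minor M_01 = (2)*(0) - (10)*(2) = 0 - 20 = -20.
Minor M_02 = (2)*(-5) - (-5)*(2) = -10 + 10 = 0.
det(Y) = (-8)*(50) - (-1)*(-20) + (-8)*(0) = -400 - 20 + 0 = -420.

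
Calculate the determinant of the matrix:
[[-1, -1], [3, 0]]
3

For a 2×2 matrix [[a, b], [c, d]], det = ad - bc
det = (-1)(0) - (-1)(3) = 0 - -3 = 3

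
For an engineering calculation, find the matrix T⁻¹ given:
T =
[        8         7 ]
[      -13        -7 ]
det(T) = 35
T⁻¹ =
[     -1/5      -1/5 ]
[    13/35      8/35 ]

For a 2×2 matrix T = [[a, b], [c, d]] with det(T) ≠ 0, T⁻¹ = (1/det(T)) * [[d, -b], [-c, a]].
det(T) = (8)*(-7) - (7)*(-13) = -56 + 91 = 35.
T⁻¹ = (1/35) * [[-7, -7], [13, 8]].
Dividing each entry by 35 and reducing:
T⁻¹ =
[     -1/5      -1/5 ]
[    13/35      8/35 ]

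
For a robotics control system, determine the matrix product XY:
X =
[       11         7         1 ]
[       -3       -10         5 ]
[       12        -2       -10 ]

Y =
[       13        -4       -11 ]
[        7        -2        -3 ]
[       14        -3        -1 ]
XY =
[      206       -61      -143 ]
[      -39        17        58 ]
[        2       -14      -116 ]

Matrix multiplication: (XY)[i][j] = sum over k of X[i][k] * Y[k][j].
  (XY)[0][0] = (11)*(13) + (7)*(7) + (1)*(14) = 206
  (XY)[0][1] = (11)*(-4) + (7)*(-2) + (1)*(-3) = -61
  (XY)[0][2] = (11)*(-11) + (7)*(-3) + (1)*(-1) = -143
  (XY)[1][0] = (-3)*(13) + (-10)*(7) + (5)*(14) = -39
  (XY)[1][1] = (-3)*(-4) + (-10)*(-2) + (5)*(-3) = 17
  (XY)[1][2] = (-3)*(-11) + (-10)*(-3) + (5)*(-1) = 58
  (XY)[2][0] = (12)*(13) + (-2)*(7) + (-10)*(14) = 2
  (XY)[2][1] = (12)*(-4) + (-2)*(-2) + (-10)*(-3) = -14
  (XY)[2][2] = (12)*(-11) + (-2)*(-3) + (-10)*(-1) = -116
XY =
[      206       -61      -143 ]
[      -39        17        58 ]
[        2       -14      -116 ]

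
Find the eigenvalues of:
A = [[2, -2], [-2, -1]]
λ = -2, 3

Solve det(A - λI) = 0. For a 2×2 matrix this is λ² - (trace)λ + det = 0.
trace(A) = 2 - 1 = 1.
det(A) = (2)*(-1) - (-2)*(-2) = -2 - 4 = -6.
Characteristic equation: λ² - (1)λ + (-6) = 0.
Discriminant: (1)² - 4*(-6) = 1 + 24 = 25.
Roots: λ = (1 ± √25) / 2 = -2, 3.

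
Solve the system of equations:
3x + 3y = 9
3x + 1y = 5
x = 1, y = 2

Use elimination (row reduction):
Equation 1: 3x + 3y = 9.
Equation 2: 3x + 1y = 5.
Multiply Eq1 by 3 and Eq2 by 3: 9x + 9y = 27;  9x + 3y = 15.
Subtract: (-6)y = -12, so y = 2.
Back-substitute into Eq1: 3x + 3*(2) = 9, so x = 1.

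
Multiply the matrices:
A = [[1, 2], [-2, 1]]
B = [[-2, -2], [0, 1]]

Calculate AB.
[[-2, 0], [4, 5]]

Each entry (i,j) of AB = sum over k of A[i][k]*B[k][j].
(AB)[0][0] = (1)*(-2) + (2)*(0) = -2
(AB)[0][1] = (1)*(-2) + (2)*(1) = 0
(AB)[1][0] = (-2)*(-2) + (1)*(0) = 4
(AB)[1][1] = (-2)*(-2) + (1)*(1) = 5
AB = [[-2, 0], [4, 5]]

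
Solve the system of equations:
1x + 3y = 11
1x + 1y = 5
x = 2, y = 3

Use elimination (row reduction):
Equation 1: 1x + 3y = 11.
Equation 2: 1x + 1y = 5.
Multiply Eq1 by 1 and Eq2 by 1: 1x + 3y = 11;  1x + 1y = 5.
Subtract: (-2)y = -6, so y = 3.
Back-substitute into Eq1: 1x + 3*(3) = 11, so x = 2.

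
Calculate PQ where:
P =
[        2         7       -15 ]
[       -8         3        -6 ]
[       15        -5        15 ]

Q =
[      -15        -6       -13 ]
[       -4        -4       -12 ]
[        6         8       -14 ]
PQ =
[     -148      -160       100 ]
[       72       -12       152 ]
[     -115        50      -345 ]

Matrix multiplication: (PQ)[i][j] = sum over k of P[i][k] * Q[k][j].
  (PQ)[0][0] = (2)*(-15) + (7)*(-4) + (-15)*(6) = -148
  (PQ)[0][1] = (2)*(-6) + (7)*(-4) + (-15)*(8) = -160
  (PQ)[0][2] = (2)*(-13) + (7)*(-12) + (-15)*(-14) = 100
  (PQ)[1][0] = (-8)*(-15) + (3)*(-4) + (-6)*(6) = 72
  (PQ)[1][1] = (-8)*(-6) + (3)*(-4) + (-6)*(8) = -12
  (PQ)[1][2] = (-8)*(-13) + (3)*(-12) + (-6)*(-14) = 152
  (PQ)[2][0] = (15)*(-15) + (-5)*(-4) + (15)*(6) = -115
  (PQ)[2][1] = (15)*(-6) + (-5)*(-4) + (15)*(8) = 50
  (PQ)[2][2] = (15)*(-13) + (-5)*(-12) + (15)*(-14) = -345
PQ =
[     -148      -160       100 ]
[       72       -12       152 ]
[     -115        50      -345 ]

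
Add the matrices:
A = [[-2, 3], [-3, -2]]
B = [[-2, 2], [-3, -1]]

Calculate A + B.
[[-4, 5], [-6, -3]]

Add corresponding elements:
(-2)+(-2)=-4
(3)+(2)=5
(-3)+(-3)=-6
(-2)+(-1)=-3
A + B = [[-4, 5], [-6, -3]]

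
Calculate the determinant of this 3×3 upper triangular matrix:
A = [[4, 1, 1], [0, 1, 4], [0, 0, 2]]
8

The determinant of a triangular matrix is the product of its diagonal entries (the off-diagonal entries above the diagonal do not affect it).
det(A) = (4) * (1) * (2) = 8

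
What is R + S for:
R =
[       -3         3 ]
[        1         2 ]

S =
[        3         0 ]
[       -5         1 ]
R + S =
[        0         3 ]
[       -4         3 ]

Matrix addition is elementwise: (R+S)[i][j] = R[i][j] + S[i][j].
  (R+S)[0][0] = (-3) + (3) = 0
  (R+S)[0][1] = (3) + (0) = 3
  (R+S)[1][0] = (1) + (-5) = -4
  (R+S)[1][1] = (2) + (1) = 3
R + S =
[        0         3 ]
[       -4         3 ]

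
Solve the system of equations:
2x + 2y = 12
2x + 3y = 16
x = 2, y = 4

Use elimination (row reduction):
Equation 1: 2x + 2y = 12.
Equation 2: 2x + 3y = 16.
Multiply Eq1 by 2 and Eq2 by 2: 4x + 4y = 24;  4x + 6y = 32.
Subtract: (2)y = 8, so y = 4.
Back-substitute into Eq1: 2x + 2*(4) = 12, so x = 2.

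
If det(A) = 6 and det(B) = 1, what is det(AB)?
6

Use the multiplicative property of determinants: det(AB) = det(A)*det(B).
det(AB) = (6)*(1) = 6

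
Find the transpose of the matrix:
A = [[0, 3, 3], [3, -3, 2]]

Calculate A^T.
[[0, 3], [3, -3], [3, 2]]

The transpose sends entry (i,j) to (j,i); rows become columns.
Row 0 of A: [0, 3, 3] -> column 0 of A^T.
Row 1 of A: [3, -3, 2] -> column 1 of A^T.
A^T = [[0, 3], [3, -3], [3, 2]]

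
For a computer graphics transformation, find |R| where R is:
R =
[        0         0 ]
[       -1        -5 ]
det(R) = 0

For a 2×2 matrix [[a, b], [c, d]], det = a*d - b*c.
det(R) = (0)*(-5) - (0)*(-1) = 0 - 0 = 0.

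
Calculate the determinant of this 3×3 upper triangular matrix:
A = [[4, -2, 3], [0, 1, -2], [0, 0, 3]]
12

The determinant of a triangular matrix is the product of its diagonal entries (the off-diagonal entries above the diagonal do not affect it).
det(A) = (4) * (1) * (3) = 12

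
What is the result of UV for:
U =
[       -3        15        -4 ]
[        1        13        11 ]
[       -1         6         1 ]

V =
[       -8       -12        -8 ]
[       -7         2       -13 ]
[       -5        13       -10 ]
UV =
[      -61        14      -131 ]
[     -154       157      -287 ]
[      -39        37       -80 ]

Matrix multiplication: (UV)[i][j] = sum over k of U[i][k] * V[k][j].
  (UV)[0][0] = (-3)*(-8) + (15)*(-7) + (-4)*(-5) = -61
  (UV)[0][1] = (-3)*(-12) + (15)*(2) + (-4)*(13) = 14
  (UV)[0][2] = (-3)*(-8) + (15)*(-13) + (-4)*(-10) = -131
  (UV)[1][0] = (1)*(-8) + (13)*(-7) + (11)*(-5) = -154
  (UV)[1][1] = (1)*(-12) + (13)*(2) + (11)*(13) = 157
  (UV)[1][2] = (1)*(-8) + (13)*(-13) + (11)*(-10) = -287
  (UV)[2][0] = (-1)*(-8) + (6)*(-7) + (1)*(-5) = -39
  (UV)[2][1] = (-1)*(-12) + (6)*(2) + (1)*(13) = 37
  (UV)[2][2] = (-1)*(-8) + (6)*(-13) + (1)*(-10) = -80
UV =
[      -61        14      -131 ]
[     -154       157      -287 ]
[      -39        37       -80 ]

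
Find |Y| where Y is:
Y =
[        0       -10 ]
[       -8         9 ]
det(Y) = -80

For a 2×2 matrix [[a, b], [c, d]], det = a*d - b*c.
det(Y) = (0)*(9) - (-10)*(-8) = 0 - 80 = -80.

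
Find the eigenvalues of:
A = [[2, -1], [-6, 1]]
λ = -1, 4

Solve det(A - λI) = 0. For a 2×2 matrix this is λ² - (trace)λ + det = 0.
trace(A) = 2 + 1 = 3.
det(A) = (2)*(1) - (-1)*(-6) = 2 - 6 = -4.
Characteristic equation: λ² - (3)λ + (-4) = 0.
Discriminant: (3)² - 4*(-4) = 9 + 16 = 25.
Roots: λ = (3 ± √25) / 2 = -1, 4.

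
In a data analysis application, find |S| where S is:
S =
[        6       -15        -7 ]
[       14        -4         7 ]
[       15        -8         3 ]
det(S) = -317

Expand along row 0 (cofactor expansion): det(S) = a*(e*i - f*h) - b*(d*i - f*g) + c*(d*h - e*g), where the 3×3 is [[a, b, c], [d, e, f], [g, h, i]].
Minor M_00 = (-4)*(3) - (7)*(-8) = -12 + 56 = 44.
Minor M_01 = (14)*(3) - (7)*(15) = 42 - 105 = -63.
Minor M_02 = (14)*(-8) - (-4)*(15) = -112 + 60 = -52.
det(S) = (6)*(44) - (-15)*(-63) + (-7)*(-52) = 264 - 945 + 364 = -317.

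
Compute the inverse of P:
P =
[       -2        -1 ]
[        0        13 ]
det(P) = -26
P⁻¹ =
[     -1/2     -1/26 ]
[        0      1/13 ]

For a 2×2 matrix P = [[a, b], [c, d]] with det(P) ≠ 0, P⁻¹ = (1/det(P)) * [[d, -b], [-c, a]].
det(P) = (-2)*(13) - (-1)*(0) = -26 - 0 = -26.
P⁻¹ = (1/-26) * [[13, 1], [0, -2]].
Dividing each entry by -26 and reducing:
P⁻¹ =
[     -1/2     -1/26 ]
[        0      1/13 ]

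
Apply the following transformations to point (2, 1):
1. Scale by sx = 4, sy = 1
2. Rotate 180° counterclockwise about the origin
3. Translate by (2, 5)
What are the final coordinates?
(-6, 4)

Step 1: Scale → (8, 1)
Step 2: Rotate 180° → (-8, -1)
Step 3: Translate → (-6, 4)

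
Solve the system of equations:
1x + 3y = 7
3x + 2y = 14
x = 4, y = 1

Use elimination (row reduction):
Equation 1: 1x + 3y = 7.
Equation 2: 3x + 2y = 14.
Multiply Eq1 by 3 and Eq2 by 1: 3x + 9y = 21;  3x + 2y = 14.
Subtract: (-7)y = -7, so y = 1.
Back-substitute into Eq1: 1x + 3*(1) = 7, so x = 4.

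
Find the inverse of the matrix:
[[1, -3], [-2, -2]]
[[1/4, -3/8], [-1/4, -1/8]]

For [[a,b],[c,d]], inverse = (1/det)·[[d,-b],[-c,a]]
det = 1·-2 - -3·-2 = -8
Inverse = (1/-8)·[[-2, 3], [2, 1]]
        = [[1/4, -3/8], [-1/4, -1/8]]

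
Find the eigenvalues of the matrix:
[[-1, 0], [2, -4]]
λ = -4 and λ = -1

Characteristic equation: det(A - λI) = 0
λ² - (trace)λ + (det) = 0
λ² - (-5)λ + (4) = 0
λ² + 5λ + 4 = 0
Solving: λ = -4, -1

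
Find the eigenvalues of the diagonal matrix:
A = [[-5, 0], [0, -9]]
λ₁ = -5, λ₂ = -9

The characteristic polynomial of A is det(A - λI) = (-5 - λ)(-9 - λ) = 0.
The roots are λ = -5 and λ = -9, so the eigenvalues are the diagonal entries.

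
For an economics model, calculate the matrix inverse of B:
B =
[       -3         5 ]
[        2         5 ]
det(B) = -25
B⁻¹ =
[     -1/5       1/5 ]
[     2/25      3/25 ]

For a 2×2 matrix B = [[a, b], [c, d]] with det(B) ≠ 0, B⁻¹ = (1/det(B)) * [[d, -b], [-c, a]].
det(B) = (-3)*(5) - (5)*(2) = -15 - 10 = -25.
B⁻¹ = (1/-25) * [[5, -5], [-2, -3]].
Dividing each entry by -25 and reducing:
B⁻¹ =
[     -1/5       1/5 ]
[     2/25      3/25 ]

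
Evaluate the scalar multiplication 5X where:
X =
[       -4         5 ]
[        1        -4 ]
5X =
[      -20        25 ]
[        5       -20 ]

Scalar multiplication is elementwise: (5X)[i][j] = 5 * X[i][j].
  (5X)[0][0] = 5 * (-4) = -20
  (5X)[0][1] = 5 * (5) = 25
  (5X)[1][0] = 5 * (1) = 5
  (5X)[1][1] = 5 * (-4) = -20
5X =
[      -20        25 ]
[        5       -20 ]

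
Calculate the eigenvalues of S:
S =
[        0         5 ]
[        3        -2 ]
λ = -5, 3

Solve det(S - λI) = 0. For a 2×2 matrix the characteristic equation is λ² - (trace)λ + det = 0.
trace(S) = a + d = 0 - 2 = -2.
det(S) = a*d - b*c = (0)*(-2) - (5)*(3) = 0 - 15 = -15.
Characteristic equation: λ² - (-2)λ + (-15) = 0.
Discriminant = (-2)² - 4*(-15) = 4 + 60 = 64.
λ = (-2 ± √64) / 2 = (-2 ± 8) / 2 = -5, 3.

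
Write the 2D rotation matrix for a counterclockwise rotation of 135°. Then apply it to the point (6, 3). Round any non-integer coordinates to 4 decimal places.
R = [[-√2/2, -√2/2], [√2/2, -√2/2]]; R·(6, 3) = (-6.3640, 2.1213)

Rotation matrix formula: R(θ) = [[cos θ, -sin θ], [sin θ, cos θ]]
For θ = 135°:
cos(135°) = -√2/2
sin(135°) = √2/2
R = [[-√2/2, -√2/2], [√2/2, -√2/2]]
Apply to (6, 3): [-√2/2·6 + (-√2/2)·3, √2/2·6 + -√2/2·3] = (-6.3640, 2.1213)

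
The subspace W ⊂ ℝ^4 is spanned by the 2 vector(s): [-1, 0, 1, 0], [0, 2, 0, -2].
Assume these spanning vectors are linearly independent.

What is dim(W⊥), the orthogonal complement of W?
dim(W⊥) = 2

For any subspace W of ℝ^n, dim(W) + dim(W⊥) = n (the whole-space dimension).
Here the given 2 vectors are linearly independent, so dim(W) = 2.
Thus dim(W⊥) = n - dim(W) = 4 - 2 = 2.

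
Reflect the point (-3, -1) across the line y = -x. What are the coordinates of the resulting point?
(1, 3)

Reflection across line y = -x: (-3, -1) → (1, 3)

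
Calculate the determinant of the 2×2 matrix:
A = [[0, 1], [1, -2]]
-1

For A = [[a, b], [c, d]], det(A) = a*d - b*c.
det(A) = (0)*(-2) - (1)*(1) = 0 - 1 = -1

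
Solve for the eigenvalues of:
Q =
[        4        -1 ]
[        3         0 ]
λ = 1, 3

Solve det(Q - λI) = 0. For a 2×2 matrix the characteristic equation is λ² - (trace)λ + det = 0.
trace(Q) = a + d = 4 + 0 = 4.
det(Q) = a*d - b*c = (4)*(0) - (-1)*(3) = 0 + 3 = 3.
Characteristic equation: λ² - (4)λ + (3) = 0.
Discriminant = (4)² - 4*(3) = 16 - 12 = 4.
λ = (4 ± √4) / 2 = (4 ± 2) / 2 = 1, 3.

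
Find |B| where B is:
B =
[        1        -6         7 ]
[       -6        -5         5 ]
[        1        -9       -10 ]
det(B) = 838

Expand along row 0 (cofactor expansion): det(B) = a*(e*i - f*h) - b*(d*i - f*g) + c*(d*h - e*g), where the 3×3 is [[a, b, c], [d, e, f], [g, h, i]].
Minor M_00 = (-5)*(-10) - (5)*(-9) = 50 + 45 = 95.
Minor M_01 = (-6)*(-10) - (5)*(1) = 60 - 5 = 55.
Minor M_02 = (-6)*(-9) - (-5)*(1) = 54 + 5 = 59.
det(B) = (1)*(95) - (-6)*(55) + (7)*(59) = 95 + 330 + 413 = 838.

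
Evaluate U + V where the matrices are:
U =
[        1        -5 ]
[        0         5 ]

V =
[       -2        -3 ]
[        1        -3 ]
U + V =
[       -1        -8 ]
[        1         2 ]

Matrix addition is elementwise: (U+V)[i][j] = U[i][j] + V[i][j].
  (U+V)[0][0] = (1) + (-2) = -1
  (U+V)[0][1] = (-5) + (-3) = -8
  (U+V)[1][0] = (0) + (1) = 1
  (U+V)[1][1] = (5) + (-3) = 2
U + V =
[       -1        -8 ]
[        1         2 ]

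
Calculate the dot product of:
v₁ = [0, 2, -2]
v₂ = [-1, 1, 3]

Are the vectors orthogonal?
-4, No

The dot product is the sum of products of corresponding components.
v₁·v₂ = (0)*(-1) + (2)*(1) + (-2)*(3) = 0 + 2 - 6 = -4.
Two vectors are orthogonal iff their dot product is 0; here the dot product is -4, so the vectors are not orthogonal.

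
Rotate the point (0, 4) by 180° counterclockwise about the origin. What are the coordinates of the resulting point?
(0, -4)

Rotation matrix R(θ) = [[cos θ, -sin θ], [sin θ, cos θ]]; for θ = 180°:
R = [[-1, 0], [0, -1]]
Result: R × [0, 4]ᵀ = [-1·0 + (0)·4, 0·0 + (-1)·4]ᵀ = (0, -4)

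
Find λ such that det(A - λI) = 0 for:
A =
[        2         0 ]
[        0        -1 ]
λ = -1, 2

Solve det(A - λI) = 0. For a 2×2 matrix the characteristic equation is λ² - (trace)λ + det = 0.
trace(A) = a + d = 2 - 1 = 1.
det(A) = a*d - b*c = (2)*(-1) - (0)*(0) = -2 - 0 = -2.
Characteristic equation: λ² - (1)λ + (-2) = 0.
Discriminant = (1)² - 4*(-2) = 1 + 8 = 9.
λ = (1 ± √9) / 2 = (1 ± 3) / 2 = -1, 2.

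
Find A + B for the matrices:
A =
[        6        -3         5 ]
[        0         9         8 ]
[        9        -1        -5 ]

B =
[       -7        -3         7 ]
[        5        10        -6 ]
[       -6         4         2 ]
A + B =
[       -1        -6        12 ]
[        5        19         2 ]
[        3         3        -3 ]

Matrix addition is elementwise: (A+B)[i][j] = A[i][j] + B[i][j].
  (A+B)[0][0] = (6) + (-7) = -1
  (A+B)[0][1] = (-3) + (-3) = -6
  (A+B)[0][2] = (5) + (7) = 12
  (A+B)[1][0] = (0) + (5) = 5
  (A+B)[1][1] = (9) + (10) = 19
  (A+B)[1][2] = (8) + (-6) = 2
  (A+B)[2][0] = (9) + (-6) = 3
  (A+B)[2][1] = (-1) + (4) = 3
  (A+B)[2][2] = (-5) + (2) = -3
A + B =
[       -1        -6        12 ]
[        5        19         2 ]
[        3         3        -3 ]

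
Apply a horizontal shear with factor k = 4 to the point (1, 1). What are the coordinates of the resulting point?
(5, 1)

Shear matrix for horizontal shear with factor k = 4:
[[1, 4], [0, 1]]
Result: (1, 1) → (5, 1)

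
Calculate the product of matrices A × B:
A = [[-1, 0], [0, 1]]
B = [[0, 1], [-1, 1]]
[[0, -1], [-1, 1]]

Matrix multiplication:
C[0][0] = -1×0 + 0×-1 = 0
C[0][1] = -1×1 + 0×1 = -1
C[1][0] = 0×0 + 1×-1 = -1
C[1][1] = 0×1 + 1×1 = 1
Result: [[0, -1], [-1, 1]]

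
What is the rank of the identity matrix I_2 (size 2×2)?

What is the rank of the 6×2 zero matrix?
rank(I_2) = 2, rank(0) = 0

The identity I_2 has 2 columns that are the standard basis vectors e_1, …, e_2. These are linearly independent, so all 2 columns are pivots and rank(I_2) = 2.
The 6×2 zero matrix has every entry zero, so every row is the zero row and there are no pivots; rank(0) = 0.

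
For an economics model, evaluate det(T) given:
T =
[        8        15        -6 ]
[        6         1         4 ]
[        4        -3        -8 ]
det(T) = 1124

Expand along row 0 (cofactor expansion): det(T) = a*(e*i - f*h) - b*(d*i - f*g) + c*(d*h - e*g), where the 3×3 is [[a, b, c], [d, e, f], [g, h, i]].
Minor M_00 = (1)*(-8) - (4)*(-3) = -8 + 12 = 4.
Minor M_01 = (6)*(-8) - (4)*(4) = -48 - 16 = -64.
Minor M_02 = (6)*(-3) - (1)*(4) = -18 - 4 = -22.
det(T) = (8)*(4) - (15)*(-64) + (-6)*(-22) = 32 + 960 + 132 = 1124.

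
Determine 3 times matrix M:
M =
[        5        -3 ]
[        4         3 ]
3M =
[       15        -9 ]
[       12         9 ]

Scalar multiplication is elementwise: (3M)[i][j] = 3 * M[i][j].
  (3M)[0][0] = 3 * (5) = 15
  (3M)[0][1] = 3 * (-3) = -9
  (3M)[1][0] = 3 * (4) = 12
  (3M)[1][1] = 3 * (3) = 9
3M =
[       15        -9 ]
[       12         9 ]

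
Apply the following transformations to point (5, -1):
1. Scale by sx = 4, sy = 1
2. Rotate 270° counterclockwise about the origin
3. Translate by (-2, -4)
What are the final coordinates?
(-3, -24)

Step 1: Scale → (20, -1)
Step 2: Rotate 270° → (-1, -20)
Step 3: Translate → (-3, -24)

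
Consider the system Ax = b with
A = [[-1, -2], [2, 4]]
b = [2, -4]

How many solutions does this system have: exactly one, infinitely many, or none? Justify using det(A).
Infinitely many solutions

det(A) = (-1)*(4) - (-2)*(2) = 0, so A is singular (column 2 is 2 times column 1).
b = [2, -4] = -2 * column 1 of A, so b lies in the column space of A.
A singular matrix whose right-hand side is in its column space gives a 1-parameter family of solutions — infinitely many.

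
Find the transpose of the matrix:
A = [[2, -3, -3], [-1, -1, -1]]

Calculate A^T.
[[2, -1], [-3, -1], [-3, -1]]

The transpose sends entry (i,j) to (j,i); rows become columns.
Row 0 of A: [2, -3, -3] -> column 0 of A^T.
Row 1 of A: [-1, -1, -1] -> column 1 of A^T.
A^T = [[2, -1], [-3, -1], [-3, -1]]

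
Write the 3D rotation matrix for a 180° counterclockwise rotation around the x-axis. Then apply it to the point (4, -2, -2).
R = [[1, 0, 0], [0, -1, 0], [0, 0, -1]]; R·(4, -2, -2) = (4, 2, 2)

Rotation matrix for 180° around x-axis:
cos(180°) = -1, sin(180°) = 0
R = [[1, 0, 0], [0, -1, 0], [0, 0, -1]]
Apply to (4, -2, -2): R·[4, -2, -2]ᵀ = (4, 2, 2)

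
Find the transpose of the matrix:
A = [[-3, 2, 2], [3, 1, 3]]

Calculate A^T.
[[-3, 3], [2, 1], [2, 3]]

The transpose sends entry (i,j) to (j,i); rows become columns.
Row 0 of A: [-3, 2, 2] -> column 0 of A^T.
Row 1 of A: [3, 1, 3] -> column 1 of A^T.
A^T = [[-3, 3], [2, 1], [2, 3]]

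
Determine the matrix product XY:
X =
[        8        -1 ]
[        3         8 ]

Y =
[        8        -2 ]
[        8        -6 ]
XY =
[       56       -10 ]
[       88       -54 ]

Matrix multiplication: (XY)[i][j] = sum over k of X[i][k] * Y[k][j].
  (XY)[0][0] = (8)*(8) + (-1)*(8) = 56
  (XY)[0][1] = (8)*(-2) + (-1)*(-6) = -10
  (XY)[1][0] = (3)*(8) + (8)*(8) = 88
  (XY)[1][1] = (3)*(-2) + (8)*(-6) = -54
XY =
[       56       -10 ]
[       88       -54 ]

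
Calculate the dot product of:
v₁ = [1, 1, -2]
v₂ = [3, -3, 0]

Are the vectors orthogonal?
0, Yes

The dot product is the sum of products of corresponding components.
v₁·v₂ = (1)*(3) + (1)*(-3) + (-2)*(0) = 3 - 3 + 0 = 0.
Two vectors are orthogonal iff their dot product is 0; here the dot product is 0, so the vectors are orthogonal.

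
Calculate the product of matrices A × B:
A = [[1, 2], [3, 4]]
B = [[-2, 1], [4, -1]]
[[6, -1], [10, -1]]

Matrix multiplication:
C[0][0] = 1×-2 + 2×4 = 6
C[0][1] = 1×1 + 2×-1 = -1
C[1][0] = 3×-2 + 4×4 = 10
C[1][1] = 3×1 + 4×-1 = -1
Result: [[6, -1], [10, -1]]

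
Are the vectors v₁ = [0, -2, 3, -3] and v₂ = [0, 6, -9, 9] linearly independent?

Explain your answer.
No, linearly dependent (v₂ = -3·v₁)

Check whether there is a scalar k with v₂ = k·v₁.
Comparing components, k = -3 satisfies -3·[0, -2, 3, -3] = [0, 6, -9, 9].
Since v₂ is a scalar multiple of v₁, the two vectors are linearly dependent.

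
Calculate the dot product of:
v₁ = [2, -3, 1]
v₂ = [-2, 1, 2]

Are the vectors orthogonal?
-5, No

The dot product is the sum of products of corresponding components.
v₁·v₂ = (2)*(-2) + (-3)*(1) + (1)*(2) = -4 - 3 + 2 = -5.
Two vectors are orthogonal iff their dot product is 0; here the dot product is -5, so the vectors are not orthogonal.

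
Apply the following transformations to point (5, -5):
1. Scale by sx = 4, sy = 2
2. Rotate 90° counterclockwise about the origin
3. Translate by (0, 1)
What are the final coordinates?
(10, 21)

Step 1: Scale → (20, -10)
Step 2: Rotate 90° → (10, 20)
Step 3: Translate → (10, 21)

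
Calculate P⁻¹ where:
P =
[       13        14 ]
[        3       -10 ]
det(P) = -172
P⁻¹ =
[     5/86      7/86 ]
[    3/172   -13/172 ]

For a 2×2 matrix P = [[a, b], [c, d]] with det(P) ≠ 0, P⁻¹ = (1/det(P)) * [[d, -b], [-c, a]].
det(P) = (13)*(-10) - (14)*(3) = -130 - 42 = -172.
P⁻¹ = (1/-172) * [[-10, -14], [-3, 13]].
Dividing each entry by -172 and reducing:
P⁻¹ =
[     5/86      7/86 ]
[    3/172   -13/172 ]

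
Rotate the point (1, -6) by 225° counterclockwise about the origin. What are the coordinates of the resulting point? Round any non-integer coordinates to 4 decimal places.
(-4.9497, 3.5355)

Rotation matrix R(θ) = [[cos θ, -sin θ], [sin θ, cos θ]]; for θ = 225°:
R = [[-√2/2, √2/2], [-√2/2, -√2/2]]
Result: R × [1, -6]ᵀ = [-√2/2·1 + (√2/2)·-6, -√2/2·1 + (-√2/2)·-6]ᵀ = (-4.9497, 3.5355)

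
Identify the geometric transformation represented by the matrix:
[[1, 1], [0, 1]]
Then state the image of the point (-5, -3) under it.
horizontal shear with factor 1; image of (-5, -3) is (-8, -3)

The matrix [[1, k], [0, 1]] sends (x, y) to (x + 1y, y), leaving the y-coordinate fixed: a horizontal shear.
The matrix [[1, 1], [0, 1]] represents: horizontal shear with factor 1.
Applying it to (-5, -3): [1·-5 + 1·-3, 0·-5 + 1·-3] = (-8, -3).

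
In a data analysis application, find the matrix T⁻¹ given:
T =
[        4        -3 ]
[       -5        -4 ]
det(T) = -31
T⁻¹ =
[     4/31     -3/31 ]
[    -5/31     -4/31 ]

For a 2×2 matrix T = [[a, b], [c, d]] with det(T) ≠ 0, T⁻¹ = (1/det(T)) * [[d, -b], [-c, a]].
det(T) = (4)*(-4) - (-3)*(-5) = -16 - 15 = -31.
T⁻¹ = (1/-31) * [[-4, 3], [5, 4]].
Dividing each entry by -31 and reducing:
T⁻¹ =
[     4/31     -3/31 ]
[    -5/31     -4/31 ]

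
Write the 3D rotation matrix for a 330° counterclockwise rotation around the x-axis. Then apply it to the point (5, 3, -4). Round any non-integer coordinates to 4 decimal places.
R = [[1, 0, 0], [0, √3/2, 1/2], [0, -1/2, √3/2]]; R·(5, 3, -4) = (5.0000, 0.5981, -4.9641)

Rotation matrix for 330° around x-axis:
cos(330°) = √3/2, sin(330°) = -1/2
R = [[1, 0, 0], [0, √3/2, 1/2], [0, -1/2, √3/2]]
Apply to (5, 3, -4): R·[5, 3, -4]ᵀ = (5.0000, 0.5981, -4.9641)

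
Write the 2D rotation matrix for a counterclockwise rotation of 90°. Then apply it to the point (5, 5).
R = [[0, -1], [1, 0]]; R·(5, 5) = (-5, 5)

Rotation matrix formula: R(θ) = [[cos θ, -sin θ], [sin θ, cos θ]]
For θ = 90°:
cos(90°) = 0
sin(90°) = 1
R = [[0, -1], [1, 0]]
Apply to (5, 5): [0·5 + (-1)·5, 1·5 + 0·5] = (-5, 5)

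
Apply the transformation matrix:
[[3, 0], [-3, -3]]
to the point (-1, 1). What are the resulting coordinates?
(-3, 0)

Matrix multiplication:
[[3, 0], [-3, -3]] × [-1, 1]ᵀ
= [3×-1 + 0×1, -3×-1 + -3×1]ᵀ
= [-3.0000, 0.0000]ᵀ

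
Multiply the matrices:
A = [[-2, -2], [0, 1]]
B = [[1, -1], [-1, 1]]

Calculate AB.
[[0, 0], [-1, 1]]

Each entry (i,j) of AB = sum over k of A[i][k]*B[k][j].
(AB)[0][0] = (-2)*(1) + (-2)*(-1) = 0
(AB)[0][1] = (-2)*(-1) + (-2)*(1) = 0
(AB)[1][0] = (0)*(1) + (1)*(-1) = -1
(AB)[1][1] = (0)*(-1) + (1)*(1) = 1
AB = [[0, 0], [-1, 1]]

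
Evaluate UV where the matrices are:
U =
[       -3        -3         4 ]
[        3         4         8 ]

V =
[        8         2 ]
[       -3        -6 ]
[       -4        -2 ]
UV =
[      -31         4 ]
[      -20       -34 ]

Matrix multiplication: (UV)[i][j] = sum over k of U[i][k] * V[k][j].
  (UV)[0][0] = (-3)*(8) + (-3)*(-3) + (4)*(-4) = -31
  (UV)[0][1] = (-3)*(2) + (-3)*(-6) + (4)*(-2) = 4
  (UV)[1][0] = (3)*(8) + (4)*(-3) + (8)*(-4) = -20
  (UV)[1][1] = (3)*(2) + (4)*(-6) + (8)*(-2) = -34
UV =
[      -31         4 ]
[      -20       -34 ]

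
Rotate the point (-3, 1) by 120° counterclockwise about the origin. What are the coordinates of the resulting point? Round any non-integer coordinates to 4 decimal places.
(0.6340, -3.0981)

Rotation matrix R(θ) = [[cos θ, -sin θ], [sin θ, cos θ]]; for θ = 120°:
R = [[-1/2, -√3/2], [√3/2, -1/2]]
Result: R × [-3, 1]ᵀ = [-1/2·-3 + (-√3/2)·1, √3/2·-3 + (-1/2)·1]ᵀ = (0.6340, -3.0981)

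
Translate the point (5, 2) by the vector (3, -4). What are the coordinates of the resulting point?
(8, -2)

Translation by (3, -4):
x' = 5 + 3 = 8
y' = 2 + -4 = -2
Homogeneous matrix: [[1, 0, 3], [0, 1, -4], [0, 0, 1]]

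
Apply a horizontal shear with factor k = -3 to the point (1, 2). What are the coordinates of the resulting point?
(-5, 2)

Shear matrix for horizontal shear with factor k = -3:
[[1, -3], [0, 1]]
Result: (1, 2) → (-5, 2)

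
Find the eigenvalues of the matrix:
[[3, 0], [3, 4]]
λ = 3 and λ = 4

Characteristic equation: det(A - λI) = 0
λ² - (trace)λ + (det) = 0
λ² - (7)λ + (12) = 0
λ² - 7λ + 12 = 0
Solving: λ = 3, 4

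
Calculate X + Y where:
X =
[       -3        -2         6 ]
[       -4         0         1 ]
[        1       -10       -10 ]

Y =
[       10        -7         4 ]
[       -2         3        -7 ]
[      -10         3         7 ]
X + Y =
[        7        -9        10 ]
[       -6         3        -6 ]
[       -9        -7        -3 ]

Matrix addition is elementwise: (X+Y)[i][j] = X[i][j] + Y[i][j].
  (X+Y)[0][0] = (-3) + (10) = 7
  (X+Y)[0][1] = (-2) + (-7) = -9
  (X+Y)[0][2] = (6) + (4) = 10
  (X+Y)[1][0] = (-4) + (-2) = -6
  (X+Y)[1][1] = (0) + (3) = 3
  (X+Y)[1][2] = (1) + (-7) = -6
  (X+Y)[2][0] = (1) + (-10) = -9
  (X+Y)[2][1] = (-10) + (3) = -7
  (X+Y)[2][2] = (-10) + (7) = -3
X + Y =
[        7        -9        10 ]
[       -6         3        -6 ]
[       -9        -7        -3 ]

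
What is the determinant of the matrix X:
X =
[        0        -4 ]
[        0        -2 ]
det(X) = 0

For a 2×2 matrix [[a, b], [c, d]], det = a*d - b*c.
det(X) = (0)*(-2) - (-4)*(0) = 0 - 0 = 0.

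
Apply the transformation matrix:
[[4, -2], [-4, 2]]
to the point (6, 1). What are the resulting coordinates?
(22, -22)

Matrix multiplication:
[[4, -2], [-4, 2]] × [6, 1]ᵀ
= [4×6 + -2×1, -4×6 + 2×1]ᵀ
= [22.0000, -22.0000]ᵀ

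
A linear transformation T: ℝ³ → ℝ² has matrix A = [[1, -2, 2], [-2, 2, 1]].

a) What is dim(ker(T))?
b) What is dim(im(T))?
dim(ker) = 1, dim(im) = 2

The two rows are not scalar multiples of one another (no single k satisfies row 2 = k × row 1), so they are linearly independent.
Thus rank(A) = 2.
dim(im(T)) = rank(A) = 2.
By the rank-nullity theorem applied to T: ℝ³ → ℝ², rank(A) + nullity(A) = 3 (the domain dimension), so dim(ker(T)) = 3 - 2 = 1.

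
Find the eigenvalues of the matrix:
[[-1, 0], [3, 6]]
λ = -1 and λ = 6

Characteristic equation: det(A - λI) = 0
λ² - (trace)λ + (det) = 0
λ² - (5)λ + (-6) = 0
λ² - 5λ - 6 = 0
Solving: λ = -1, 6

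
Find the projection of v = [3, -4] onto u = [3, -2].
[51/13, -34/13]

The projection of v onto u is proj_u(v) = ((v·u) / (u·u)) · u.
v·u = (3)*(3) + (-4)*(-2) = 17.
u·u = (3)*(3) + (-2)*(-2) = 13.
coefficient = 17 / 13 = 17/13.
proj_u(v) = 17/13 · [3, -2] = [51/13, -34/13].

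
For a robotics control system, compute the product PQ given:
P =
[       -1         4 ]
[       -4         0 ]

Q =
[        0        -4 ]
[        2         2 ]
PQ =
[        8        12 ]
[        0        16 ]

Matrix multiplication: (PQ)[i][j] = sum over k of P[i][k] * Q[k][j].
  (PQ)[0][0] = (-1)*(0) + (4)*(2) = 8
  (PQ)[0][1] = (-1)*(-4) + (4)*(2) = 12
  (PQ)[1][0] = (-4)*(0) + (0)*(2) = 0
  (PQ)[1][1] = (-4)*(-4) + (0)*(2) = 16
PQ =
[        8        12 ]
[        0        16 ]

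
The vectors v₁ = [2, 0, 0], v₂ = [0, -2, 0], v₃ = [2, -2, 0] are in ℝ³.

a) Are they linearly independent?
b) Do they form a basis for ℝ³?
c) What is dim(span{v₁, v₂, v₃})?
Not independent, not a basis, dim(span) = 2

Check whether v₃ can be written as a linear combination of v₁ and v₂.
v₃ = (1)·v₁ + (1)·v₂ = [2, -2, 0], so the three vectors are linearly dependent.
Thus they do not form a basis for ℝ³, and dim(span{v₁, v₂, v₃}) = 2 (spanned by v₁ and v₂).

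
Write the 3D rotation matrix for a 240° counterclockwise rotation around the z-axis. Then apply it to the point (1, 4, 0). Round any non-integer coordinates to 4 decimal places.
R = [[-1/2, √3/2, 0], [-√3/2, -1/2, 0], [0, 0, 1]]; R·(1, 4, 0) = (2.9641, -2.8660, 0.0000)

Rotation matrix for 240° around z-axis:
cos(240°) = -1/2, sin(240°) = -√3/2
R = [[-1/2, √3/2, 0], [-√3/2, -1/2, 0], [0, 0, 1]]
Apply to (1, 4, 0): R·[1, 4, 0]ᵀ = (2.9641, -2.8660, 0.0000)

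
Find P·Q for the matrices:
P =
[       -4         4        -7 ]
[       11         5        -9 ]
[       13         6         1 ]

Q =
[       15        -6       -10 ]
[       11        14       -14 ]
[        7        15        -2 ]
PQ =
[      -65       -25        -2 ]
[      157      -131      -162 ]
[      268        21      -216 ]

Matrix multiplication: (PQ)[i][j] = sum over k of P[i][k] * Q[k][j].
  (PQ)[0][0] = (-4)*(15) + (4)*(11) + (-7)*(7) = -65
  (PQ)[0][1] = (-4)*(-6) + (4)*(14) + (-7)*(15) = -25
  (PQ)[0][2] = (-4)*(-10) + (4)*(-14) + (-7)*(-2) = -2
  (PQ)[1][0] = (11)*(15) + (5)*(11) + (-9)*(7) = 157
  (PQ)[1][1] = (11)*(-6) + (5)*(14) + (-9)*(15) = -131
  (PQ)[1][2] = (11)*(-10) + (5)*(-14) + (-9)*(-2) = -162
  (PQ)[2][0] = (13)*(15) + (6)*(11) + (1)*(7) = 268
  (PQ)[2][1] = (13)*(-6) + (6)*(14) + (1)*(15) = 21
  (PQ)[2][2] = (13)*(-10) + (6)*(-14) + (1)*(-2) = -216
PQ =
[      -65       -25        -2 ]
[      157      -131      -162 ]
[      268        21      -216 ]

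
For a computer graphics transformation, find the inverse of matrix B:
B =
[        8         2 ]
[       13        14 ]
det(B) = 86
B⁻¹ =
[     7/43     -1/43 ]
[   -13/86      4/43 ]

For a 2×2 matrix B = [[a, b], [c, d]] with det(B) ≠ 0, B⁻¹ = (1/det(B)) * [[d, -b], [-c, a]].
det(B) = (8)*(14) - (2)*(13) = 112 - 26 = 86.
B⁻¹ = (1/86) * [[14, -2], [-13, 8]].
Dividing each entry by 86 and reducing:
B⁻¹ =
[     7/43     -1/43 ]
[   -13/86      4/43 ]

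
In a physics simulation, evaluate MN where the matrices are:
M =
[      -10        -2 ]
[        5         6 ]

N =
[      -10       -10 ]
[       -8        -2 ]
MN =
[      116       104 ]
[      -98       -62 ]

Matrix multiplication: (MN)[i][j] = sum over k of M[i][k] * N[k][j].
  (MN)[0][0] = (-10)*(-10) + (-2)*(-8) = 116
  (MN)[0][1] = (-10)*(-10) + (-2)*(-2) = 104
  (MN)[1][0] = (5)*(-10) + (6)*(-8) = -98
  (MN)[1][1] = (5)*(-10) + (6)*(-2) = -62
MN =
[      116       104 ]
[      -98       -62 ]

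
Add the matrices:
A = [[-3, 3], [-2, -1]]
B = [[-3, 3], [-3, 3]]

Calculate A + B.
[[-6, 6], [-5, 2]]

Add corresponding elements:
(-3)+(-3)=-6
(3)+(3)=6
(-2)+(-3)=-5
(-1)+(3)=2
A + B = [[-6, 6], [-5, 2]]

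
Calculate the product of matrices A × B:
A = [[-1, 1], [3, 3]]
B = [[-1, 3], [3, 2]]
[[4, -1], [6, 15]]

Matrix multiplication:
C[0][0] = -1×-1 + 1×3 = 4
C[0][1] = -1×3 + 1×2 = -1
C[1][0] = 3×-1 + 3×3 = 6
C[1][1] = 3×3 + 3×2 = 15
Result: [[4, -1], [6, 15]]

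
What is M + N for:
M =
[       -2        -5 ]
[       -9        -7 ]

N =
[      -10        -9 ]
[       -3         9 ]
M + N =
[      -12       -14 ]
[      -12         2 ]

Matrix addition is elementwise: (M+N)[i][j] = M[i][j] + N[i][j].
  (M+N)[0][0] = (-2) + (-10) = -12
  (M+N)[0][1] = (-5) + (-9) = -14
  (M+N)[1][0] = (-9) + (-3) = -12
  (M+N)[1][1] = (-7) + (9) = 2
M + N =
[      -12       -14 ]
[      -12         2 ]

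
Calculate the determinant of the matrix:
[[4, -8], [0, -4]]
-16

For a 2×2 matrix [[a, b], [c, d]], det = ad - bc
det = (4)(-4) - (-8)(0) = -16 - 0 = -16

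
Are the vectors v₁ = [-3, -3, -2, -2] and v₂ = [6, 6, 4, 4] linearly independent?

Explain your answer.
No, linearly dependent (v₂ = -2·v₁)

Check whether there is a scalar k with v₂ = k·v₁.
Comparing components, k = -2 satisfies -2·[-3, -3, -2, -2] = [6, 6, 4, 4].
Since v₂ is a scalar multiple of v₁, the two vectors are linearly dependent.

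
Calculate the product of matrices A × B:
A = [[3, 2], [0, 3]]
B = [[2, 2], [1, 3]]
[[8, 12], [3, 9]]

Matrix multiplication:
C[0][0] = 3×2 + 2×1 = 8
C[0][1] = 3×2 + 2×3 = 12
C[1][0] = 0×2 + 3×1 = 3
C[1][1] = 0×2 + 3×3 = 9
Result: [[8, 12], [3, 9]]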